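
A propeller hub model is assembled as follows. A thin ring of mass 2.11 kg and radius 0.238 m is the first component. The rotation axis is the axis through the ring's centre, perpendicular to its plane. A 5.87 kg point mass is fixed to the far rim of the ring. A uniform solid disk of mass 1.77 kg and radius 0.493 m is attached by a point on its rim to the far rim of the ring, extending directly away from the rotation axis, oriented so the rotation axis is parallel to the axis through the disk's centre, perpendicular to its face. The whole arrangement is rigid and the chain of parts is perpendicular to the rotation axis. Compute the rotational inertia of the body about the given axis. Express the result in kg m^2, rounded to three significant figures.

1.61

Thin ring: I_cm = MR² = (2.11)(0.238)² = 0.11952 kg m^2; axis through the centre, so I = 0.11952 kg m^2.
Point mass: I_cm = 0; centre at d = 0.238 m, so I = I_cm + Md² gives I = 0 + (5.87)(0.238)² = 0.3325 kg m^2.
Solid disk: I_cm = (1/2)MR² = (1/2)(1.77)(0.493)² = 0.2151 kg m^2; centre at d = 0.238 + 0.493 = 0.731 m, so I = I_cm + Md² gives I = 0.2151 + (1.77)(0.731)² = 1.1609 kg m^2.
Total I = 0.11952 + 0.3325 + 1.1609 = 1.6129 kg m^2.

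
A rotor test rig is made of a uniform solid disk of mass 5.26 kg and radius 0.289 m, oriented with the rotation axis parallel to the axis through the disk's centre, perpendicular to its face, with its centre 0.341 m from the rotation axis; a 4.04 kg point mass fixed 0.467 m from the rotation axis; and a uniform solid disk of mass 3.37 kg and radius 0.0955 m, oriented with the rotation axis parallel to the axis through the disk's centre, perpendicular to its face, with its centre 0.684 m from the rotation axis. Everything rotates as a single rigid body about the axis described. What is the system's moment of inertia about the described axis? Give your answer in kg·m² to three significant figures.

Solid disk: I_cm = (1/2)MR² = (1/2)(5.26)(0.289)² = 0.21966 kg·m²; centre at d = 0.341 m, so I = I_cm + Md² gives I = 0.21966 + (5.26)(0.341)² = 0.8313 kg·m².
Point mass: I_cm = 0; centre at d = 0.467 m, so I = I_cm + Md² gives I = 0 + (4.04)(0.467)² = 0.88108 kg·m².
Solid disk: I_cm = (1/2)MR² = (1/2)(3.37)(0.0955)² = 0.015368 kg·m²; centre at d = 0.684 m, so I = I_cm + Md² gives I = 0.015368 + (3.37)(0.684)² = 1.592 kg·m².
Total I = 0.8313 + 0.88108 + 1.592 = 3.3044 kg·m².

3.30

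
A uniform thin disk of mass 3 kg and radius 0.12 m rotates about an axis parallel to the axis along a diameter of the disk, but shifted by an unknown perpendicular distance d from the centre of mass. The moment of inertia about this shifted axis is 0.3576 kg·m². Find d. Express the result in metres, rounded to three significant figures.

0.340

About the centre-of-mass axis, I_cm = (1/4)MR² = (1/4)(3)(0.12)² = 0.0108 kg·m².
Parallel axis theorem: I = I_cm + Md², so Md² = 0.3576 − 0.0108 = 0.3468 kg·m².
d = √(0.3468 / 3) = 0.34 m.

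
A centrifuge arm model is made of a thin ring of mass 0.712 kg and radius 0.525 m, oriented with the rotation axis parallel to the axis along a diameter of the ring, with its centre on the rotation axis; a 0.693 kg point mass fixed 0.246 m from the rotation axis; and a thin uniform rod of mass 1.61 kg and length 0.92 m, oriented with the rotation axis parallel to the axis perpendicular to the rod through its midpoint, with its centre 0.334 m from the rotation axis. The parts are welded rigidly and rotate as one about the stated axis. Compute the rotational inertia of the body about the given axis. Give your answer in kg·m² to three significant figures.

0.433

Thin ring: I_cm = (1/2)MR² = (1/2)(0.712)(0.525)² = 0.098123 kg·m²; axis through the centre, so I = 0.098123 kg·m².
Point mass: I_cm = 0; centre at d = 0.246 m, so the parallel axis theorem gives I = 0 + (0.693)(0.246)² = 0.041938 kg·m².
Thin rod: I_cm = (1/12)ML² = (1/12)(1.61)(0.92)² = 0.11356 kg·m²; centre at d = 0.334 m, so the parallel axis theorem gives I = 0.11356 + (1.61)(0.334)² = 0.29316 kg·m².
Total I = 0.098123 + 0.041938 + 0.29316 = 0.43322 kg·m².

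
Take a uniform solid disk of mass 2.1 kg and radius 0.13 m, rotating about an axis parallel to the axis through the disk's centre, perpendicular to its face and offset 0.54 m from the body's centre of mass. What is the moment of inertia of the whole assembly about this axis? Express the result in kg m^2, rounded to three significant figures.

I_cm = (1/2)MR² = (1/2)(2.1)(0.13)² = 0.017745 kg m^2; centre at d = 0.54 m, so the parallel axis theorem gives I = 0.017745 + (2.1)(0.54)² = 0.63011 kg m^2.

0.630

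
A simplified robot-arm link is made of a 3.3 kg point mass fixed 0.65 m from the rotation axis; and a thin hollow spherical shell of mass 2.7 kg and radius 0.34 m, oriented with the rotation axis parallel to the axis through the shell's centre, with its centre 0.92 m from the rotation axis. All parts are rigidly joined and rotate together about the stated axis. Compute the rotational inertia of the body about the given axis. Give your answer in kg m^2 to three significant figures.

Point mass: I_cm = 0; centre at d = 0.65 m, so I = I_cm + Md² gives I = 0 + (3.3)(0.65)² = 1.3942 kg m^2.
Spherical shell: I_cm = (2/3)MR² = (2/3)(2.7)(0.34)² = 0.20808 kg m^2; centre at d = 0.92 m, so I = I_cm + Md² gives I = 0.20808 + (2.7)(0.92)² = 2.4934 kg m^2.
Total I = 1.3942 + 2.4934 = 3.8876 kg m^2.

3.89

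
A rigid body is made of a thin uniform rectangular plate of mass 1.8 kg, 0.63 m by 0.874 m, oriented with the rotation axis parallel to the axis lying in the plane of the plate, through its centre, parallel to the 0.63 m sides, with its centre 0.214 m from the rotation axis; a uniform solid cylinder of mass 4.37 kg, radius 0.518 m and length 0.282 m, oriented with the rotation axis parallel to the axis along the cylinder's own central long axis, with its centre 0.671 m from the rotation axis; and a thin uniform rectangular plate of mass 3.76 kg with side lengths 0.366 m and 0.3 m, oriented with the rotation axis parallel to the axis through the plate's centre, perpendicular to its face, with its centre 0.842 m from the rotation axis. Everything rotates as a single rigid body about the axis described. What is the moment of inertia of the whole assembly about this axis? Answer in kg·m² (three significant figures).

5.49

Rectangular plate: I_cm = (1/12)Mb² = (1/12)(1.8)(0.874)² = 0.11458 kg·m²; centre at d = 0.214 m, so the parallel axis theorem gives I = 0.11458 + (1.8)(0.214)² = 0.19701 kg·m².
Solid cylinder: I_cm = (1/2)MR² = (1/2)(4.37)(0.518)² = 0.58629 kg·m²; centre at d = 0.671 m, so the parallel axis theorem gives I = 0.58629 + (4.37)(0.671)² = 2.5538 kg·m².
Rectangular plate: I_cm = (1/12)M(a²+b²) = (1/12)(3.76)[(0.366)² + (0.3)²] = 0.070173 kg·m²; centre at d = 0.842 m, so the parallel axis theorem gives I = 0.070173 + (3.76)(0.842)² = 2.7359 kg·m².
Total I = 0.19701 + 2.5538 + 2.7359 = 5.4867 kg·m².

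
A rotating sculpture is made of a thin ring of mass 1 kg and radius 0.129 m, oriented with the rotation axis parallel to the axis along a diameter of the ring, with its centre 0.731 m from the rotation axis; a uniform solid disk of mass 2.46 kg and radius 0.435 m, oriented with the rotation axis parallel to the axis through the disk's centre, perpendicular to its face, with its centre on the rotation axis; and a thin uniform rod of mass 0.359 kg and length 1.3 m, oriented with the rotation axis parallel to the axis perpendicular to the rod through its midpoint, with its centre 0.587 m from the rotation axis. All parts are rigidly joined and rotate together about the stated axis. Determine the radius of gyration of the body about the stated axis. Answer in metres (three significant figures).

0.499

Thin ring: I_cm = (1/2)MR² = (1/2)(1)(0.129)² = 0.0083205 kg m²; centre at d = 0.731 m, so I = I_cm + Md² gives I = 0.0083205 + (1)(0.731)² = 0.54268 kg m².
Solid disk: I_cm = (1/2)MR² = (1/2)(2.46)(0.435)² = 0.23275 kg m²; axis through the centre, so I = 0.23275 kg m².
Thin rod: I_cm = (1/12)ML² = (1/12)(0.359)(1.3)² = 0.050559 kg m²; centre at d = 0.587 m, so I = I_cm + Md² gives I = 0.050559 + (0.359)(0.587)² = 0.17426 kg m².
Total I = 0.94969 kg m²; total mass M = 3.819 kg.
k = √(I/M) = √(0.94969/3.819) = 0.49867 m.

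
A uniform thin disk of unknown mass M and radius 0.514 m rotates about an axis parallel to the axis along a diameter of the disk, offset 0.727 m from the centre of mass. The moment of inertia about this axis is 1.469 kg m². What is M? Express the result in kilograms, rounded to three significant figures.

I = I_cm + Md² = (1/4)MR² + Md² = M·[0.25·(0.514)² + (0.727)²] = M·0.59458.
So M = 1.469 / 0.59458 = 2.4707 kg.

2.47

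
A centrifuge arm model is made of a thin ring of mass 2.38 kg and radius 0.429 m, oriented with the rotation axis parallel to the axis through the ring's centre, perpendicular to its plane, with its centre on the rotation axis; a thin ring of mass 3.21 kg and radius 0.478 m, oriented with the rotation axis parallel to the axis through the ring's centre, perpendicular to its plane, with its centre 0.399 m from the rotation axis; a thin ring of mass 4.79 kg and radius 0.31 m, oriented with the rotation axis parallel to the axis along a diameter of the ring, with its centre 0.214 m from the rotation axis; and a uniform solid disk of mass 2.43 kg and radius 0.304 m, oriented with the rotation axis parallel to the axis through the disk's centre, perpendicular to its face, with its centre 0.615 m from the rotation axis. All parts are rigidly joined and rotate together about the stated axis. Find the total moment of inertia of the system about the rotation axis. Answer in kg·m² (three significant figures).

3.16

Thin ring: I_cm = MR² = (2.38)(0.429)² = 0.43802 kg·m²; axis through the centre, so I = 0.43802 kg·m².
Thin ring: I_cm = MR² = (3.21)(0.478)² = 0.73343 kg·m²; centre at d = 0.399 m, so I = I_cm + Md² gives I = 0.73343 + (3.21)(0.399)² = 1.2445 kg·m².
Thin ring: I_cm = (1/2)MR² = (1/2)(4.79)(0.31)² = 0.23016 kg·m²; centre at d = 0.214 m, so I = I_cm + Md² gives I = 0.23016 + (4.79)(0.214)² = 0.44952 kg·m².
Solid disk: I_cm = (1/2)MR² = (1/2)(2.43)(0.304)² = 0.11229 kg·m²; centre at d = 0.615 m, so I = I_cm + Md² gives I = 0.11229 + (2.43)(0.615)² = 1.0314 kg·m².
Total I = 0.43802 + 1.2445 + 0.44952 + 1.0314 = 3.1634 kg·m².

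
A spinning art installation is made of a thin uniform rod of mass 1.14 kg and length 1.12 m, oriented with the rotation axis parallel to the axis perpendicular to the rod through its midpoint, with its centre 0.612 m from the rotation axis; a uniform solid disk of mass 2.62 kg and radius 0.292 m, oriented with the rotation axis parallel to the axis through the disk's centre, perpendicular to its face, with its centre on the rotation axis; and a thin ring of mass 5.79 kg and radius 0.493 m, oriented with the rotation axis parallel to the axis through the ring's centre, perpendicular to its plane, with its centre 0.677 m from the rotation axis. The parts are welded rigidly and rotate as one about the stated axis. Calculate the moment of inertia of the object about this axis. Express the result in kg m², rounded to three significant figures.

4.72

Thin rod: I_cm = (1/12)ML² = (1/12)(1.14)(1.12)² = 0.11917 kg m²; centre at d = 0.612 m, so the parallel axis theorem gives I = 0.11917 + (1.14)(0.612)² = 0.54615 kg m².
Solid disk: I_cm = (1/2)MR² = (1/2)(2.62)(0.292)² = 0.1117 kg m²; axis through the centre, so I = 0.1117 kg m².
Thin ring: I_cm = MR² = (5.79)(0.493)² = 1.4073 kg m²; centre at d = 0.677 m, so the parallel axis theorem gives I = 1.4073 + (5.79)(0.677)² = 4.061 kg m².
Total I = 0.54615 + 0.1117 + 4.061 = 4.7188 kg m².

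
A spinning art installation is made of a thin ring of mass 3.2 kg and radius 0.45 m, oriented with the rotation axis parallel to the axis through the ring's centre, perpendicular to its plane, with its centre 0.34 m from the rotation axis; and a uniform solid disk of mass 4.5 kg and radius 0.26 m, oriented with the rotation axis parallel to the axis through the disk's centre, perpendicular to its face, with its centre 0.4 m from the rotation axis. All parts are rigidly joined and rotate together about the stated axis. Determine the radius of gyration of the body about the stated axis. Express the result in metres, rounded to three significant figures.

Thin ring: I_cm = MR² = (3.2)(0.45)² = 0.648 kg·m²; centre at d = 0.34 m, so the parallel axis theorem gives I = 0.648 + (3.2)(0.34)² = 1.0179 kg·m².
Solid disk: I_cm = (1/2)MR² = (1/2)(4.5)(0.26)² = 0.1521 kg·m²; centre at d = 0.4 m, so the parallel axis theorem gives I = 0.1521 + (4.5)(0.4)² = 0.8721 kg·m².
Total I = 1.89 kg·m²; total mass M = 7.7 kg.
k = √(I/M) = √(1.89/7.7) = 0.49544 m.

0.495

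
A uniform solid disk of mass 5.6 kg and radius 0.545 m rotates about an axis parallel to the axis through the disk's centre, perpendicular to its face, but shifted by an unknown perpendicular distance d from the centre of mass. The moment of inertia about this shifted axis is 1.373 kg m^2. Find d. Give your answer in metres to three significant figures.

About the centre-of-mass axis, I_cm = (1/2)MR² = (1/2)(5.6)(0.545)² = 0.83167 kg m^2.
Parallel axis theorem: I = I_cm + Md², so Md² = 1.373 − 0.83167 = 0.54133 kg m^2.
d = √(0.54133 / 5.6) = 0.31091 m.

0.311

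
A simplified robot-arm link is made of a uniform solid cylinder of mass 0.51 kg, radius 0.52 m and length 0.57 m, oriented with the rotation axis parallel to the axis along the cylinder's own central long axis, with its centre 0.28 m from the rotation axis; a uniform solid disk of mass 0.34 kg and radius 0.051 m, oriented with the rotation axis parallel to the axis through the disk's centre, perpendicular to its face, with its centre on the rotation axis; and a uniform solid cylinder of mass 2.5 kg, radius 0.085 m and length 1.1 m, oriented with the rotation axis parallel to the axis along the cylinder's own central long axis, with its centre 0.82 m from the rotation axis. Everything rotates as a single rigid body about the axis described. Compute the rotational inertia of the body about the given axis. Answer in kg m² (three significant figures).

Solid cylinder: I_cm = (1/2)MR² = (1/2)(0.51)(0.52)² = 0.068952 kg m²; centre at d = 0.28 m, so the parallel axis theorem gives I = 0.068952 + (0.51)(0.28)² = 0.10894 kg m².
Solid disk: I_cm = (1/2)MR² = (1/2)(0.34)(0.051)² = 0.00044217 kg m²; axis through the centre, so I = 0.00044217 kg m².
Solid cylinder: I_cm = (1/2)MR² = (1/2)(2.5)(0.085)² = 0.0090313 kg m²; centre at d = 0.82 m, so the parallel axis theorem gives I = 0.0090313 + (2.5)(0.82)² = 1.69 kg m².
Total I = 0.10894 + 0.00044217 + 1.69 = 1.7994 kg m².

1.80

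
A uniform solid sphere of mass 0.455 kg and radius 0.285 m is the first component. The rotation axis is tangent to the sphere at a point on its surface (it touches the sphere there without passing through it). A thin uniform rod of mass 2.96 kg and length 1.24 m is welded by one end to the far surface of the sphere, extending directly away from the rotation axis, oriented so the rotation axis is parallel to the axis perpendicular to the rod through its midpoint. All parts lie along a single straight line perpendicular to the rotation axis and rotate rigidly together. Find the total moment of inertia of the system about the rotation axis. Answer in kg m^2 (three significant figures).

4.62

Solid sphere: I_cm = (2/5)MR² = (2/5)(0.455)(0.285)² = 0.014783 kg m^2; centre at d = 0.285 m, so I = I_cm + Md² gives I = 0.014783 + (0.455)(0.285)² = 0.05174 kg m^2.
Thin rod: I_cm = (1/12)ML² = (1/12)(2.96)(1.24)² = 0.37927 kg m^2; centre at d = 0.285 + 0.285 + 0.62 = 1.19 m, so I = I_cm + Md² gives I = 0.37927 + (2.96)(1.19)² = 4.5709 kg m^2.
Total I = 0.05174 + 4.5709 = 4.6227 kg m^2.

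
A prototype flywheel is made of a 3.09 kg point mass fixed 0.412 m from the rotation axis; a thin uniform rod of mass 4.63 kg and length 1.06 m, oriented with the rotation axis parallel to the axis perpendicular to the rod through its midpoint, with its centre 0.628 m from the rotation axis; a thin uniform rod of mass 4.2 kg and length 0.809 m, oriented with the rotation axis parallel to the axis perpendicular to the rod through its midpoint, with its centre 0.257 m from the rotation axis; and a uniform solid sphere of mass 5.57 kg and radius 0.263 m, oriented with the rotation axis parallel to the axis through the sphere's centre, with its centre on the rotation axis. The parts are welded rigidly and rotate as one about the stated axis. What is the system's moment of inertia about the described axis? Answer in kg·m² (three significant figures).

Point mass: I_cm = 0; centre at d = 0.412 m, so I = I_cm + Md² gives I = 0 + (3.09)(0.412)² = 0.52451 kg·m².
Thin rod: I_cm = (1/12)ML² = (1/12)(4.63)(1.06)² = 0.43352 kg·m²; centre at d = 0.628 m, so I = I_cm + Md² gives I = 0.43352 + (4.63)(0.628)² = 2.2595 kg·m².
Thin rod: I_cm = (1/12)ML² = (1/12)(4.2)(0.809)² = 0.22907 kg·m²; centre at d = 0.257 m, so I = I_cm + Md² gives I = 0.22907 + (4.2)(0.257)² = 0.50647 kg·m².
Solid sphere: I_cm = (2/5)MR² = (2/5)(5.57)(0.263)² = 0.15411 kg·m²; axis through the centre, so I = 0.15411 kg·m².
Total I = 0.52451 + 2.2595 + 0.50647 + 0.15411 = 3.4446 kg·m².

3.44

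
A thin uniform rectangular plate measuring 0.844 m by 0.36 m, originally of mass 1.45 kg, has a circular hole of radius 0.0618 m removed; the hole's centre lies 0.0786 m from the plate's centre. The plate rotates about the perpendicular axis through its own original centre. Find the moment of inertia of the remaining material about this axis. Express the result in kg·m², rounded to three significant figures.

Unpierced body about its centre: I₀ = (1/12)M(a²+b²) = (1/12)(1.45)[(0.844)² + (0.36)²] = 0.10173 kg·m².
The removed disk has mass m = M·πr²/(ab) = (1.45)·π(0.0618)²/(0.844·0.36) = 0.05726 kg (same uniform areal density).
Its moment of inertia about the rotation axis (parallel-axis theorem): I_hole = (1/2)mr² + md² = (1/2)(0.05726)(0.0618)² + (0.05726)(0.0786)² = 0.00046309 kg·m².
Treating the hole as negative mass, I = I₀ − I_hole = 0.10173 − 0.00046309 = 0.10127 kg·m².

0.101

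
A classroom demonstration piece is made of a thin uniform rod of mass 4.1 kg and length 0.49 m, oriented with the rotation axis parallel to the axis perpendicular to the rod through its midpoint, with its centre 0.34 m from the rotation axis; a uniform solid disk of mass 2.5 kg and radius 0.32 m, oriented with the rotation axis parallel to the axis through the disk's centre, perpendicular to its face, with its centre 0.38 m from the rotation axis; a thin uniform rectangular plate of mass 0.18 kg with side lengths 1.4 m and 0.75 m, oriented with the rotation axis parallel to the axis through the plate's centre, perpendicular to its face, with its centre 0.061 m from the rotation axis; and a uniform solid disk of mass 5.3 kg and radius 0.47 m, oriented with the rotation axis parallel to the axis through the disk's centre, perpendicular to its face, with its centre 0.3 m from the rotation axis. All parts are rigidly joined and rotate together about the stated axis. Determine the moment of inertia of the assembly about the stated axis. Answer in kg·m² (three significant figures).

2.15

Thin rod: I_cm = (1/12)ML² = (1/12)(4.1)(0.49)² = 0.082034 kg·m²; centre at d = 0.34 m, so the parallel axis theorem gives I = 0.082034 + (4.1)(0.34)² = 0.55599 kg·m².
Solid disk: I_cm = (1/2)MR² = (1/2)(2.5)(0.32)² = 0.128 kg·m²; centre at d = 0.38 m, so the parallel axis theorem gives I = 0.128 + (2.5)(0.38)² = 0.489 kg·m².
Rectangular plate: I_cm = (1/12)M(a²+b²) = (1/12)(0.18)[(1.4)² + (0.75)²] = 0.037837 kg·m²; centre at d = 0.061 m, so the parallel axis theorem gives I = 0.037837 + (0.18)(0.061)² = 0.038507 kg·m².
Solid disk: I_cm = (1/2)MR² = (1/2)(5.3)(0.47)² = 0.58538 kg·m²; centre at d = 0.3 m, so the parallel axis theorem gives I = 0.58538 + (5.3)(0.3)² = 1.0624 kg·m².
Total I = 0.55599 + 0.489 + 0.038507 + 1.0624 = 2.1459 kg·m².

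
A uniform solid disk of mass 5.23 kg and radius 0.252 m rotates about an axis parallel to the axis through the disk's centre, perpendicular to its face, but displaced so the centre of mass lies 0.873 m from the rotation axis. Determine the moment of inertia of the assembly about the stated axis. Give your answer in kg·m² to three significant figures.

I_cm = (1/2)MR² = (1/2)(5.23)(0.252)² = 0.16606 kg·m²; centre at d = 0.873 m, so the parallel axis theorem gives I = 0.16606 + (5.23)(0.873)² = 4.152 kg·m².

4.15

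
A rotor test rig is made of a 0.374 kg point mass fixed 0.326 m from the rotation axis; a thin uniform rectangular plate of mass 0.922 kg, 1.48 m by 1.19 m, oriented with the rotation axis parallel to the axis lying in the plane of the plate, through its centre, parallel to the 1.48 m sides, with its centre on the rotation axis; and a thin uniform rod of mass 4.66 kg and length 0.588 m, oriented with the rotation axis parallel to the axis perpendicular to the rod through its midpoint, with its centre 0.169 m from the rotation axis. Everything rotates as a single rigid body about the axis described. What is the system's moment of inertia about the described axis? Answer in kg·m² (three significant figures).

0.416

Point mass: I_cm = 0; centre at d = 0.326 m, so I = I_cm + Md² gives I = 0 + (0.374)(0.326)² = 0.039747 kg·m².
Rectangular plate: I_cm = (1/12)Mb² = (1/12)(0.922)(1.19)² = 0.1088 kg·m²; axis through the centre, so I = 0.1088 kg·m².
Thin rod: I_cm = (1/12)ML² = (1/12)(4.66)(0.588)² = 0.13426 kg·m²; centre at d = 0.169 m, so I = I_cm + Md² gives I = 0.13426 + (4.66)(0.169)² = 0.26736 kg·m².
Total I = 0.039747 + 0.1088 + 0.26736 = 0.41591 kg·m².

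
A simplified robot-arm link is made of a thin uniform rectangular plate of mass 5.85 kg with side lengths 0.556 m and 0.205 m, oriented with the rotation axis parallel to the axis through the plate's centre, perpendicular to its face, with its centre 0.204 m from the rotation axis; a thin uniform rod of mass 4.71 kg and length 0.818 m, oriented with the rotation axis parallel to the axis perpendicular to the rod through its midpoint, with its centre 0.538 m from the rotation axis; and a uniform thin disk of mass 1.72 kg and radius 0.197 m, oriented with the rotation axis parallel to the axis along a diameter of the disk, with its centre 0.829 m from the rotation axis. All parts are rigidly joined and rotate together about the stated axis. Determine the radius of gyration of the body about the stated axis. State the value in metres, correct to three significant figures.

Rectangular plate: I_cm = (1/12)M(a²+b²) = (1/12)(5.85)[(0.556)² + (0.205)²] = 0.17119 kg·m²; centre at d = 0.204 m, so I = I_cm + Md² gives I = 0.17119 + (5.85)(0.204)² = 0.41464 kg·m².
Thin rod: I_cm = (1/12)ML² = (1/12)(4.71)(0.818)² = 0.26263 kg·m²; centre at d = 0.538 m, so I = I_cm + Md² gives I = 0.26263 + (4.71)(0.538)² = 1.6259 kg·m².
Thin disk: I_cm = (1/4)MR² = (1/4)(1.72)(0.197)² = 0.016688 kg·m²; centre at d = 0.829 m, so I = I_cm + Md² gives I = 0.016688 + (1.72)(0.829)² = 1.1987 kg·m².
Total I = 3.2393 kg·m²; total mass M = 12.28 kg.
k = √(I/M) = √(3.2393/12.28) = 0.5136 m.

0.514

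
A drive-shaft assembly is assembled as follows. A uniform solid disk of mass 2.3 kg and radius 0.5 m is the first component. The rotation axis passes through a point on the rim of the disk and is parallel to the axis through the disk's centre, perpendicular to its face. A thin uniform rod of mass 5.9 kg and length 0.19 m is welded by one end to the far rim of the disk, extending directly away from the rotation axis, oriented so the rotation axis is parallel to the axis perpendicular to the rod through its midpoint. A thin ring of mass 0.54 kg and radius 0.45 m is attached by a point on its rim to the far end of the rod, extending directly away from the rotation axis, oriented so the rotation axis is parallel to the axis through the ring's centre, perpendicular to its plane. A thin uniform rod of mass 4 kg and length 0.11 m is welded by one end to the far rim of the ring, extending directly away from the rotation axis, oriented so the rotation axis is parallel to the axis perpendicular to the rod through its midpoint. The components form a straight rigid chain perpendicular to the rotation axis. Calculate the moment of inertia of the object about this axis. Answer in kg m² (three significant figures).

Solid disk: I_cm = (1/2)MR² = (1/2)(2.3)(0.5)² = 0.2875 kg m²; centre at d = 0.5 m, so I = I_cm + Md² gives I = 0.2875 + (2.3)(0.5)² = 0.8625 kg m².
Thin rod: I_cm = (1/12)ML² = (1/12)(5.9)(0.19)² = 0.017749 kg m²; centre at d = 0.5 + 0.5 + 0.095 = 1.095 m, so I = I_cm + Md² gives I = 0.017749 + (5.9)(1.095)² = 7.092 kg m².
Thin ring: I_cm = MR² = (0.54)(0.45)² = 0.10935 kg m²; centre at d = 0.5 + 0.5 + 0.095 + 0.095 + 0.45 = 1.64 m, so I = I_cm + Md² gives I = 0.10935 + (0.54)(1.64)² = 1.5617 kg m².
Thin rod: I_cm = (1/12)ML² = (1/12)(4)(0.11)² = 0.0040333 kg m²; centre at d = 0.5 + 0.5 + 0.095 + 0.095 + 0.45 + 0.45 + 0.055 = 2.145 m, so I = I_cm + Md² gives I = 0.0040333 + (4)(2.145)² = 18.408 kg m².
Total I = 0.8625 + 7.092 + 1.5617 + 18.408 = 27.924 kg m².

27.9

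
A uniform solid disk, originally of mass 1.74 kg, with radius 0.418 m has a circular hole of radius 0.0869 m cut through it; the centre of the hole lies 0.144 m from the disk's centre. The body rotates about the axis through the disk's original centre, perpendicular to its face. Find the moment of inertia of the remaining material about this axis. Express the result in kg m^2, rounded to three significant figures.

0.150

Unpierced body about its centre: I₀ = (1/2)MR² = (1/2)(1.74)(0.418)² = 0.15201 kg m^2.
The removed disk has mass m = M·(r/R)² = (1.74)(0.0869/0.418)² = 0.075203 kg (same uniform areal density).
Its moment of inertia about the rotation axis (parallel-axis theorem): I_hole = (1/2)mr² + md² = (1/2)(0.075203)(0.0869)² + (0.075203)(0.144)² = 0.0018434 kg m^2.
Treating the hole as negative mass, I = I₀ − I_hole = 0.15201 − 0.0018434 = 0.15017 kg m^2.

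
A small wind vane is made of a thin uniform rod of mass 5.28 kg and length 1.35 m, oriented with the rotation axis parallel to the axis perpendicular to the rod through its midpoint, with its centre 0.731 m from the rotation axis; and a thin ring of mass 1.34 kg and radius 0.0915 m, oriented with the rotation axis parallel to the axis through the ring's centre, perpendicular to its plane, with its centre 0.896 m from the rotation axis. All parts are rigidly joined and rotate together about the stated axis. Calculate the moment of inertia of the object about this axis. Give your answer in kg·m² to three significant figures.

Thin rod: I_cm = (1/12)ML² = (1/12)(5.28)(1.35)² = 0.8019 kg·m²; centre at d = 0.731 m, so I = I_cm + Md² gives I = 0.8019 + (5.28)(0.731)² = 3.6233 kg·m².
Thin ring: I_cm = MR² = (1.34)(0.0915)² = 0.011219 kg·m²; centre at d = 0.896 m, so I = I_cm + Md² gives I = 0.011219 + (1.34)(0.896)² = 1.087 kg·m².
Total I = 3.6233 + 1.087 = 4.7103 kg·m².

4.71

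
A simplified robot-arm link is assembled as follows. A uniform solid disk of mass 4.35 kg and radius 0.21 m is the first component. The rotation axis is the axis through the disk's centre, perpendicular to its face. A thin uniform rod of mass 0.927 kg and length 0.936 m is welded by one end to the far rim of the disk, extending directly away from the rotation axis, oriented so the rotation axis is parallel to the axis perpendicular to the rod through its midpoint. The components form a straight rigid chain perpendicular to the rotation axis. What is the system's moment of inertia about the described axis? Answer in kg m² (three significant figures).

Solid disk: I_cm = (1/2)MR² = (1/2)(4.35)(0.21)² = 0.095917 kg m²; axis through the centre, so I = 0.095917 kg m².
Thin rod: I_cm = (1/12)ML² = (1/12)(0.927)(0.936)² = 0.067678 kg m²; centre at d = 0.21 + 0.468 = 0.678 m, so I = I_cm + Md² gives I = 0.067678 + (0.927)(0.678)² = 0.49381 kg m².
Total I = 0.095917 + 0.49381 = 0.58972 kg m².

0.590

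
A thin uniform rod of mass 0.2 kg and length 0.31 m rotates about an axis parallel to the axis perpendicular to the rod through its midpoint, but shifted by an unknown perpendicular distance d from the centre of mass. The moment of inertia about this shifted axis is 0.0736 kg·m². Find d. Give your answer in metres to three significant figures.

0.600

About the centre-of-mass axis, I_cm = (1/12)ML² = (1/12)(0.2)(0.31)² = 0.0016017 kg·m².
Parallel axis theorem: I = I_cm + Md², so Md² = 0.0736 − 0.0016017 = 0.071998 kg·m².
d = √(0.071998 / 0.2) = 0.59999 m.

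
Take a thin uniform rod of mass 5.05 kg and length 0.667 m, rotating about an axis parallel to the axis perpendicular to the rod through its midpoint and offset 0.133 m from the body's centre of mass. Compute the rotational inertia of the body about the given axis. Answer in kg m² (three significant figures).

I_cm = (1/12)ML² = (1/12)(5.05)(0.667)² = 0.18722 kg m²; centre at d = 0.133 m, so I = I_cm + Md² gives I = 0.18722 + (5.05)(0.133)² = 0.27655 kg m².

0.277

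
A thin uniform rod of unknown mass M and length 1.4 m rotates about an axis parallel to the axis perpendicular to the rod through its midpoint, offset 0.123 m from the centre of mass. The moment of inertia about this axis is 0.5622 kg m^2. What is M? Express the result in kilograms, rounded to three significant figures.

I = I_cm + Md² = (1/12)ML² + Md² = M·[0.0833333·(1.4)² + (0.123)²] = M·0.17846.
So M = 0.5622 / 0.17846 = 3.1502 kg.

3.15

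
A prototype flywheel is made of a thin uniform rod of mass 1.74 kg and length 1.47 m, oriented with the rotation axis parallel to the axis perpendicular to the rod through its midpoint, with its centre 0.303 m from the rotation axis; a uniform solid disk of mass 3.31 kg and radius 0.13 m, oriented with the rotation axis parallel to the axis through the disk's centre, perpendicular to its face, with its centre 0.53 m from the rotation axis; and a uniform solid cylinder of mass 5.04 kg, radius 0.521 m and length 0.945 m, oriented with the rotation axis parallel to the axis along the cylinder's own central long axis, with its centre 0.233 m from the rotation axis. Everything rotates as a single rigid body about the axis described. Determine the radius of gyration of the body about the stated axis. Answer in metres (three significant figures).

0.487

Thin rod: I_cm = (1/12)ML² = (1/12)(1.74)(1.47)² = 0.31333 kg m^2; centre at d = 0.303 m, so the parallel axis theorem gives I = 0.31333 + (1.74)(0.303)² = 0.47308 kg m^2.
Solid disk: I_cm = (1/2)MR² = (1/2)(3.31)(0.13)² = 0.02797 kg m^2; centre at d = 0.53 m, so the parallel axis theorem gives I = 0.02797 + (3.31)(0.53)² = 0.95775 kg m^2.
Solid cylinder: I_cm = (1/2)MR² = (1/2)(5.04)(0.521)² = 0.68403 kg m^2; centre at d = 0.233 m, so the parallel axis theorem gives I = 0.68403 + (5.04)(0.233)² = 0.95765 kg m^2.
Total I = 2.3885 kg m^2; total mass M = 10.09 kg.
k = √(I/M) = √(2.3885/10.09) = 0.48654 m.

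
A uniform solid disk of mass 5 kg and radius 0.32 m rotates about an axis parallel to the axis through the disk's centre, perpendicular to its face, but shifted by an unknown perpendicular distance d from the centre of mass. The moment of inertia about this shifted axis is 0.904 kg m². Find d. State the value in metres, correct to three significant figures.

0.360

About the centre-of-mass axis, I_cm = (1/2)MR² = (1/2)(5)(0.32)² = 0.256 kg m².
Parallel axis theorem: I = I_cm + Md², so Md² = 0.904 − 0.256 = 0.648 kg m².
d = √(0.648 / 5) = 0.36 m.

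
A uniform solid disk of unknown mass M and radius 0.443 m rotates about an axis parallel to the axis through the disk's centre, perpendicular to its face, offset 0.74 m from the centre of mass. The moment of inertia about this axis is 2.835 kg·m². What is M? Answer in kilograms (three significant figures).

4.39

I = I_cm + Md² = (1/2)MR² + Md² = M·[0.5·(0.443)² + (0.74)²] = M·0.64572.
So M = 2.835 / 0.64572 = 4.3904 kg.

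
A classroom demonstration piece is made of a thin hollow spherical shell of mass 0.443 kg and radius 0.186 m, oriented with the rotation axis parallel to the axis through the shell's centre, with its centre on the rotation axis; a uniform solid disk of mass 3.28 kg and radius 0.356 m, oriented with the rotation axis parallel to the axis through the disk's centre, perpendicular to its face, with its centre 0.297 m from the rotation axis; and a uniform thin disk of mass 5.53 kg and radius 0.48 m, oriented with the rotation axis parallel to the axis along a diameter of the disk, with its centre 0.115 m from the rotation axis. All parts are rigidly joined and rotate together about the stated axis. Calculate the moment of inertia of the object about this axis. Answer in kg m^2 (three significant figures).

Spherical shell: I_cm = (2/3)MR² = (2/3)(0.443)(0.186)² = 0.010217 kg m^2; axis through the centre, so I = 0.010217 kg m^2.
Solid disk: I_cm = (1/2)MR² = (1/2)(3.28)(0.356)² = 0.20785 kg m^2; centre at d = 0.297 m, so I = I_cm + Md² gives I = 0.20785 + (3.28)(0.297)² = 0.49717 kg m^2.
Thin disk: I_cm = (1/4)MR² = (1/4)(5.53)(0.48)² = 0.31853 kg m^2; centre at d = 0.115 m, so I = I_cm + Md² gives I = 0.31853 + (5.53)(0.115)² = 0.39166 kg m^2.
Total I = 0.010217 + 0.49717 + 0.39166 = 0.89905 kg m^2.

0.899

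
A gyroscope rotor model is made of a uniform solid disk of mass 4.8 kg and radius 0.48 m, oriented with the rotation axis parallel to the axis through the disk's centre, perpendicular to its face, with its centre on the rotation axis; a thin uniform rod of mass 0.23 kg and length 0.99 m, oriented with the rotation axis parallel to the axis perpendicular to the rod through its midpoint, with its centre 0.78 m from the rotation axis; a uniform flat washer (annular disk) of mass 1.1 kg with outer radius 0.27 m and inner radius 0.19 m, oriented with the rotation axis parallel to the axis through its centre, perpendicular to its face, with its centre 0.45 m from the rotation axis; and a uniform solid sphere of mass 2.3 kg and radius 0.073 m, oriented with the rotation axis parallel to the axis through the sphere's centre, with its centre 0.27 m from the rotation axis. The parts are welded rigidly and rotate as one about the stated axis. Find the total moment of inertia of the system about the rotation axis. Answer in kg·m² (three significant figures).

1.17

Solid disk: I_cm = (1/2)MR² = (1/2)(4.8)(0.48)² = 0.55296 kg·m²; axis through the centre, so I = 0.55296 kg·m².
Thin rod: I_cm = (1/12)ML² = (1/12)(0.23)(0.99)² = 0.018785 kg·m²; centre at d = 0.78 m, so the parallel axis theorem gives I = 0.018785 + (0.23)(0.78)² = 0.15872 kg·m².
Annular disk: I_cm = (1/2)M(R²+r²) = (1/2)(1.1)[(0.27)² + (0.19)²] = 0.05995 kg·m²; centre at d = 0.45 m, so the parallel axis theorem gives I = 0.05995 + (1.1)(0.45)² = 0.2827 kg·m².
Solid sphere: I_cm = (2/5)MR² = (2/5)(2.3)(0.073)² = 0.0049027 kg·m²; centre at d = 0.27 m, so the parallel axis theorem gives I = 0.0049027 + (2.3)(0.27)² = 0.17257 kg·m².
Total I = 0.55296 + 0.15872 + 0.2827 + 0.17257 = 1.1669 kg·m².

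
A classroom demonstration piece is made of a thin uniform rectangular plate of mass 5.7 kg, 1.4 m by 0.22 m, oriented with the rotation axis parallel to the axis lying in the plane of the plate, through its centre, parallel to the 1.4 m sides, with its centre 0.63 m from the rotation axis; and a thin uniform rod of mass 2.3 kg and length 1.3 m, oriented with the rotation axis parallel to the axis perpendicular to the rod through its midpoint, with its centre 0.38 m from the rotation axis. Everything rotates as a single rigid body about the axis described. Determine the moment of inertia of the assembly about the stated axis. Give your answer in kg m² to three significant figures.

Rectangular plate: I_cm = (1/12)Mb² = (1/12)(5.7)(0.22)² = 0.02299 kg m²; centre at d = 0.63 m, so the parallel axis theorem gives I = 0.02299 + (5.7)(0.63)² = 2.2853 kg m².
Thin rod: I_cm = (1/12)ML² = (1/12)(2.3)(1.3)² = 0.32392 kg m²; centre at d = 0.38 m, so the parallel axis theorem gives I = 0.32392 + (2.3)(0.38)² = 0.65604 kg m².
Total I = 2.2853 + 0.65604 = 2.9414 kg m².

2.94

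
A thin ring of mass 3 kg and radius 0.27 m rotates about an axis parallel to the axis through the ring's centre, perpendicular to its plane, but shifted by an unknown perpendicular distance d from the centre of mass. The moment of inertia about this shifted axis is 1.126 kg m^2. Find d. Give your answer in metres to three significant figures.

0.550

About the centre-of-mass axis, I_cm = MR² = (3)(0.27)² = 0.2187 kg m^2.
Parallel axis theorem: I = I_cm + Md², so Md² = 1.126 − 0.2187 = 0.9073 kg m^2.
d = √(0.9073 / 3) = 0.54994 m.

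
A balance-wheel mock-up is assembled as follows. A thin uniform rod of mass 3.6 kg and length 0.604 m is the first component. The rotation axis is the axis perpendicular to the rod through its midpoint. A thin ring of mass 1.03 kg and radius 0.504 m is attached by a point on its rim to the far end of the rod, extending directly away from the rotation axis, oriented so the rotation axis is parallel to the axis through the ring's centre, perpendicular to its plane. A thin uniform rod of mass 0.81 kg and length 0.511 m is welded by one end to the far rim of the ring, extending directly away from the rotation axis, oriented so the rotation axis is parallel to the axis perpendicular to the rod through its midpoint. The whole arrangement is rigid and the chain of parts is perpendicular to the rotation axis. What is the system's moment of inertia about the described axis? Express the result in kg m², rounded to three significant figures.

3.04

Thin rod: I_cm = (1/12)ML² = (1/12)(3.6)(0.604)² = 0.10944 kg m²; axis through the centre, so I = 0.10944 kg m².
Thin ring: I_cm = MR² = (1.03)(0.504)² = 0.26164 kg m²; centre at d = 0.302 + 0.504 = 0.806 m, so the parallel axis theorem gives I = 0.26164 + (1.03)(0.806)² = 0.93076 kg m².
Thin rod: I_cm = (1/12)ML² = (1/12)(0.81)(0.511)² = 0.017626 kg m²; centre at d = 0.302 + 0.504 + 0.504 + 0.2555 = 1.5655 m, so the parallel axis theorem gives I = 0.017626 + (0.81)(1.5655)² = 2.0028 kg m².
Total I = 0.10944 + 0.93076 + 2.0028 = 3.043 kg m².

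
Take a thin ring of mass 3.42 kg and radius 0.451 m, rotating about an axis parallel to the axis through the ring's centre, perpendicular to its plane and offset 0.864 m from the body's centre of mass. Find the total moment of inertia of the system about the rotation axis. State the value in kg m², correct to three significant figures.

3.25

I_cm = MR² = (3.42)(0.451)² = 0.69563 kg m²; centre at d = 0.864 m, so the parallel axis theorem gives I = 0.69563 + (3.42)(0.864)² = 3.2486 kg m².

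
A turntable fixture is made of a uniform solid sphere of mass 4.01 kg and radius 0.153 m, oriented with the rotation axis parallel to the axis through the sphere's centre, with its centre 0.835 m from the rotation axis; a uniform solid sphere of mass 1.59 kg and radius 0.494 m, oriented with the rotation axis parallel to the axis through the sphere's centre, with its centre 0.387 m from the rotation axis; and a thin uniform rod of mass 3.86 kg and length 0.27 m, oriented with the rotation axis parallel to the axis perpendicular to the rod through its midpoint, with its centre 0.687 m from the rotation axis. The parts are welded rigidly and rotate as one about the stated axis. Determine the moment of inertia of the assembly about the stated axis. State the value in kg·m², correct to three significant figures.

5.07

Solid sphere: I_cm = (2/5)MR² = (2/5)(4.01)(0.153)² = 0.037548 kg·m²; centre at d = 0.835 m, so the parallel axis theorem gives I = 0.037548 + (4.01)(0.835)² = 2.8334 kg·m².
Solid sphere: I_cm = (2/5)MR² = (2/5)(1.59)(0.494)² = 0.15521 kg·m²; centre at d = 0.387 m, so the parallel axis theorem gives I = 0.15521 + (1.59)(0.387)² = 0.39334 kg·m².
Thin rod: I_cm = (1/12)ML² = (1/12)(3.86)(0.27)² = 0.02345 kg·m²; centre at d = 0.687 m, so the parallel axis theorem gives I = 0.02345 + (3.86)(0.687)² = 1.8452 kg·m².
Total I = 2.8334 + 0.39334 + 1.8452 = 5.072 kg·m².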